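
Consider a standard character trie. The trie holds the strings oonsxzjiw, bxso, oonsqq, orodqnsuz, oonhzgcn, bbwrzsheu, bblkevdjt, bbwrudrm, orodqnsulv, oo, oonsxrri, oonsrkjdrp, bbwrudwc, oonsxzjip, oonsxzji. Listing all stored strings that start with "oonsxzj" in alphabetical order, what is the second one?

Words with prefix "oonsxzj", in lexicographic order: "oonsxzji", "oonsxzjip", "oonsxzjiw"
Position 2: oonsxzjip

oonsxzjip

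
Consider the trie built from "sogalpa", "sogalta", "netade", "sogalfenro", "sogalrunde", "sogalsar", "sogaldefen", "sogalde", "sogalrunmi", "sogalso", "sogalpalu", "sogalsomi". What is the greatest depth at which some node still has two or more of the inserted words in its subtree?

Look for the deepest trie node that still has at least two words in its subtree.
e.g. "sogalrunde" and "sogalrunmi" share the prefix "sogalrun" of length 8; no pair shares a longer one.
Longest shared-prefix length: 8

8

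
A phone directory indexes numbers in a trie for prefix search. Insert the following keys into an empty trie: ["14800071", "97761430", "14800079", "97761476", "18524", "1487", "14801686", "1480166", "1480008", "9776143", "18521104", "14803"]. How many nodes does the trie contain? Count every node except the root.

35

Insert word by word; a character creates a node only if that edge doesn't already exist:
  "14800071" → 8 new (1, 4, 8, 0, 0, 0, 7, 1)
  "97761430" → 8 new (9, 7, 7, 6, 1, 4, 3, 0)
  "14800079" → prefix "1480007" already present; 1 new (9)
  "97761476" → prefix "977614" already present; 2 new (7, 6)
  "18524" → prefix "1" already present; 4 new (8, 5, 2, 4)
  "1487" → prefix "148" already present; 1 new (7)
  "14801686" → prefix "1480" already present; 4 new (1, 6, 8, 6)
  "1480166" → prefix "148016" already present; 1 new (6)
  "1480008" → prefix "148000" already present; 1 new (8)
  "9776143" → prefix "9776143" already present; 0 new (none)
  "18521104" → prefix "1852" already present; 4 new (1, 1, 0, 4)
  "14803" → prefix "1480" already present; 1 new (3)
Total nodes = 8 + 8 + 1 + 2 + 4 + 1 + 4 + 1 + 1 + 0 + 4 + 1 = 35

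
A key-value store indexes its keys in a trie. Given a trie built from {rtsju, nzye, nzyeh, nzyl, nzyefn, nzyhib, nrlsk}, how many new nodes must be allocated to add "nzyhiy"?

"nzyhi" is already a path in the trie; the remaining "y" must be added.
New nodes needed: |"nzyhiy"| − 5 = 6 − 5 = 1.

1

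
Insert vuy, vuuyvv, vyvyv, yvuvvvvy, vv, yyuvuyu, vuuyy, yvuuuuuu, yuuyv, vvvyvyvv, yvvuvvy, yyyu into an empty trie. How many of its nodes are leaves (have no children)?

11

A leaf is a node with no children — equivalently, the end of a word that is not a proper prefix of any other stored word.
Those words: "vuuyvv", "vuuyy", "vuy", "vvvyvyvv", "vyvyv", "yuuyv", "yvuuuuuu", "yvuvvvvy", "yvvuvvy", "yyuvuyu", "yyyu"
Leaf count: 11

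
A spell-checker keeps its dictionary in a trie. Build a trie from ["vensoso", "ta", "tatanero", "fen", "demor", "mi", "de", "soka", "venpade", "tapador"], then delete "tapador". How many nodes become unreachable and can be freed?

Walk "tapador" from the leaf back toward the root, removing each node that no remaining word uses.
The suffix "pador" (5 nodes) is used only by "tapador"; the node for "ta" still has the child "t", so pruning stops there.
Nodes removed: 5

5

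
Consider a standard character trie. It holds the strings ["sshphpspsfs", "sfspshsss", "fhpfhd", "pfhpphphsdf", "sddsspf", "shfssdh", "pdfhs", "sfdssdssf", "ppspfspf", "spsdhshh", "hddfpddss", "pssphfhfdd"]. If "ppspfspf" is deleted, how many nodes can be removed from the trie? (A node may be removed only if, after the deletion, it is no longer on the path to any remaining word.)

7

A node on "ppspfspf"'s path can go only if nothing else ends at it or branches off below it.
The suffix "pspfspf" (7 nodes) is used only by "ppspfspf"; the node for "p" still has the child "f", so pruning stops there.
Nodes removed: 7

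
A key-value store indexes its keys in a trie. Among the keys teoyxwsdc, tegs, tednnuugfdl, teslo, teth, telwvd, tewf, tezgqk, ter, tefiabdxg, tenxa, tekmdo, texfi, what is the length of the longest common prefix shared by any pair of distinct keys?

The deepest shared node is where two words last agree before diverging.
"tednnuugfdl" and "tefiabdxg" agree on "te" (2 characters) before diverging; nothing deeper is shared.
Longest shared-prefix length: 2

2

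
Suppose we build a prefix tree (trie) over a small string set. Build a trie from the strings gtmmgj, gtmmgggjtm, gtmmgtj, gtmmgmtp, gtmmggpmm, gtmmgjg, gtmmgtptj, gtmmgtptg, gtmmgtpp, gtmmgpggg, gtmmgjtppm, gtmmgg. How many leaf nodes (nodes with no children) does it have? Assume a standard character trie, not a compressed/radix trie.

Leaves are exactly the stored words that no other stored word extends.
Those words: "gtmmgggjtm", "gtmmggpmm", "gtmmgjg", "gtmmgjtppm", "gtmmgmtp", "gtmmgpggg", "gtmmgtj", "gtmmgtpp", "gtmmgtptg", "gtmmgtptj"
Leaf count: 10

10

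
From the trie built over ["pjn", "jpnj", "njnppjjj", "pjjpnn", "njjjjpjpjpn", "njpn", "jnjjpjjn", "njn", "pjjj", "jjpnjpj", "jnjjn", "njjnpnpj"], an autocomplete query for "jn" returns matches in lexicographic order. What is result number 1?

jnjjn

DFS of the "jn" subtree visits, in order: "jnjjn", "jnjjpjjn"
Position 1: jnjjn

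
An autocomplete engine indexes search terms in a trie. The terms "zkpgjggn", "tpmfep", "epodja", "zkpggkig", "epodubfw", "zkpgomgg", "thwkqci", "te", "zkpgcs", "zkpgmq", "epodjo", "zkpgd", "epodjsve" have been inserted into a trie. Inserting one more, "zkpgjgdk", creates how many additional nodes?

2

Walking "zkpgjgdk" from the root, the first 6 characters ("zkpgjg") follow existing edges; "d" is the first miss.
So 8 − 6 = 2 new nodes.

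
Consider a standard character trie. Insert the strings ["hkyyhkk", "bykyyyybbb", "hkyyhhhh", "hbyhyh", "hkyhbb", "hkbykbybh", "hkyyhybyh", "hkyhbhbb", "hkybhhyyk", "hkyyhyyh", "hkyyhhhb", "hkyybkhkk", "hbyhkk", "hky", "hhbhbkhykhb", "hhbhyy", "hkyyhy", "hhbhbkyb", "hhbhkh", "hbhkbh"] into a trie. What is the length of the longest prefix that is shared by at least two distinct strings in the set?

7

Look for the deepest trie node that still has at least two words in its subtree.
"hkyyhhhb" and "hkyyhhhh" agree on "hkyyhhh" (7 characters) before diverging; nothing deeper is shared.
Longest shared-prefix length: 7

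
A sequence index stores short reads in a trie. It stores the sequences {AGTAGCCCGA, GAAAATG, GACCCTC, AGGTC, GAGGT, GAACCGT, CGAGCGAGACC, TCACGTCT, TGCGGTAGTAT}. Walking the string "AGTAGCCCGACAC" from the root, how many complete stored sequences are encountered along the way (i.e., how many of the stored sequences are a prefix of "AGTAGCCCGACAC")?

1

Walk "AGTAGCCCGACAC" from the root; an end-of-word marker is hit whenever a stored word is a prefix of "AGTAGCCCGACAC".
Prefixes of the query that are stored words: "AGTAGCCCGA"
Count: 1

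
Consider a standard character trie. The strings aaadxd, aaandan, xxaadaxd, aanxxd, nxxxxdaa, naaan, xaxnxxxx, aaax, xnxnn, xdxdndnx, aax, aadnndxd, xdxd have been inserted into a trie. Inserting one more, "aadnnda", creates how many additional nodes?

"aadnnd" is already a path in the trie; the remaining "a" must be added.
So 7 − 6 = 1 new nodes.

1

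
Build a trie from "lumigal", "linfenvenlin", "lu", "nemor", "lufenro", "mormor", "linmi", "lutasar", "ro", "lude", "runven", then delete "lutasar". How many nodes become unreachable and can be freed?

5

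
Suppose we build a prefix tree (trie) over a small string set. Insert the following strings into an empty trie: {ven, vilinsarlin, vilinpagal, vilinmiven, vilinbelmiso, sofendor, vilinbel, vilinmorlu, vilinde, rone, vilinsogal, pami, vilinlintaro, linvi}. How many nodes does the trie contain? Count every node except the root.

For each word, the new-node count is its length minus the longest prefix already in the trie:
  "ven" → 3 new (v, e, n)
  "vilinsarlin" → prefix "v" already present; 10 new (i, l, i, n, s, a, r, l, i, n)
  "vilinpagal" → prefix "vilin" already present; 5 new (p, a, g, a, l)
  "vilinmiven" → prefix "vilin" already present; 5 new (m, i, v, e, n)
  "vilinbelmiso" → prefix "vilin" already present; 7 new (b, e, l, m, i, s, o)
  "sofendor" → 8 new (s, o, f, e, n, d, o, r)
  "vilinbel" → prefix "vilinbel" already present; 0 new (none)
  "vilinmorlu" → prefix "vilinm" already present; 4 new (o, r, l, u)
  "vilinde" → prefix "vilin" already present; 2 new (d, e)
  "rone" → 4 new (r, o, n, e)
  "vilinsogal" → prefix "vilins" already present; 4 new (o, g, a, l)
  "pami" → 4 new (p, a, m, i)
  "vilinlintaro" → prefix "vilin" already present; 7 new (l, i, n, t, a, r, o)
  "linvi" → 5 new (l, i, n, v, i)
Total nodes = 3 + 10 + 5 + 5 + 7 + 8 + 0 + 4 + 2 + 4 + 4 + 4 + 7 + 5 = 68

68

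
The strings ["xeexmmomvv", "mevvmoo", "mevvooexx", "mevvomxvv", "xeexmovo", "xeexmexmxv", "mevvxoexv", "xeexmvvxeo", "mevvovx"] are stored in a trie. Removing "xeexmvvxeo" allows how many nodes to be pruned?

5

After clearing the end-marker at "xeexmvvxeo", prune upward until reaching a node still needed by another word.
The suffix "vvxeo" (5 nodes) is used only by "xeexmvvxeo"; the node for "xeexm" still has the child "m", so pruning stops there.
Nodes removed: 5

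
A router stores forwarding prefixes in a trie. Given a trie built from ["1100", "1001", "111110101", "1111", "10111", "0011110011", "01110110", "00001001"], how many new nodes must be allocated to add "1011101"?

2

Walking "1011101" from the root, the first 5 characters ("10111") follow existing edges; "0" is the first miss.
Each of the 2 remaining characters creates one node.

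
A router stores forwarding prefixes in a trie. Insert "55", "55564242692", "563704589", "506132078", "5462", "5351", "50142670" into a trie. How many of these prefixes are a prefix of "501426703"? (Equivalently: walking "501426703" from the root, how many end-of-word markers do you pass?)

1

Walk "501426703" from the root; an end-of-word marker is hit whenever a stored word is a prefix of "501426703".
Prefixes of the query that are stored words: "50142670"
Count: 1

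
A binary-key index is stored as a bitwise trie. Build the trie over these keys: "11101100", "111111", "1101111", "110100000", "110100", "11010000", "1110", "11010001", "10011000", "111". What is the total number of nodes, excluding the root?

29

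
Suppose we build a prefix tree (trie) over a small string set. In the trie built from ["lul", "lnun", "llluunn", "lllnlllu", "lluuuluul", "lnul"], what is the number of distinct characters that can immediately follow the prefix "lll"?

Walk "lll" from the root, arriving at one node.
Distinct next characters after "lll": n, u.
That node has 2 child edges.

2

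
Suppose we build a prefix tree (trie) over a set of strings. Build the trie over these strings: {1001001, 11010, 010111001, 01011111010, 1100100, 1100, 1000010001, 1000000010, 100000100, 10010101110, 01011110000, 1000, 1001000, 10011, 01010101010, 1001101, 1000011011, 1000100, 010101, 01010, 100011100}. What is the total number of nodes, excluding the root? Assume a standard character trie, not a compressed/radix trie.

Count nodes per top-level branch (shared prefixes stored once):
  '0'-branch (01010, 010101, 01010101010, 010111001, 01011110000, 01011111010): 25 nodes
  '1'-branch (1000, 1000000010, 100000100, 1000010001, 1000011011, 1000100, 100011100, 1001000, 1001001, 10010101110, 10011, 1001101, 1100, 1100100, 11010): 51 nodes
Sum: 76

76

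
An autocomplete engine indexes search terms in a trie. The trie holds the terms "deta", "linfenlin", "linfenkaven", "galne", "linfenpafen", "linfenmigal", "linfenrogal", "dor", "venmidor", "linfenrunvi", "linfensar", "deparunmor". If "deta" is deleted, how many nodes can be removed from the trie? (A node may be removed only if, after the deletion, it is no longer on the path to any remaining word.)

Walk "deta" from the leaf back toward the root, removing each node that no remaining word uses.
The suffix "ta" (2 nodes) is used only by "deta"; the node for "de" still has the child "p", so pruning stops there.
Nodes removed: 2

2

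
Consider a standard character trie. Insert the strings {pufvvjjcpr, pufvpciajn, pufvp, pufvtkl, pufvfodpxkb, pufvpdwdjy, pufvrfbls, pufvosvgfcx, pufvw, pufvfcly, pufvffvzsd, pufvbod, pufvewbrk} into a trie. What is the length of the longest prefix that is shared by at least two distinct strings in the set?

5

Look for the deepest trie node that still has at least two words in its subtree.
e.g. "pufvfcly" and "pufvffvzsd" share the prefix "pufvf" of length 5; no pair shares a longer one.
Longest shared-prefix length: 5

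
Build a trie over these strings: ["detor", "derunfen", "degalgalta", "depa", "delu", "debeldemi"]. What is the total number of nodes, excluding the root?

Insert word by word; a character creates a node only if that edge doesn't already exist:
  "detor" → 5 new (d, e, t, o, r)
  "derunfen" → prefix "de" already present; 6 new (r, u, n, f, e, n)
  "degalgalta" → prefix "de" already present; 8 new (g, a, l, g, a, l, t, a)
  "depa" → prefix "de" already present; 2 new (p, a)
  "delu" → prefix "de" already present; 2 new (l, u)
  "debeldemi" → prefix "de" already present; 7 new (b, e, l, d, e, m, i)
Total nodes = 5 + 6 + 8 + 2 + 2 + 7 = 30

30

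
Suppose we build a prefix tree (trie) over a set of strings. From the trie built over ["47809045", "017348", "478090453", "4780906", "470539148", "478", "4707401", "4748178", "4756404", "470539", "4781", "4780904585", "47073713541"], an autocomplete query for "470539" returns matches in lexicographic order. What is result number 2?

Filter for "470539…" and sort: "470539", "470539148"
Position 2: 470539148

470539148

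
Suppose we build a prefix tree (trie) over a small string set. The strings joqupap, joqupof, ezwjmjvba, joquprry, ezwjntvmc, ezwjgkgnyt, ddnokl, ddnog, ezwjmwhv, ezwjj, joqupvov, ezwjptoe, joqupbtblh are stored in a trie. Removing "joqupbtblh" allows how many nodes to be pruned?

After clearing the end-marker at "joqupbtblh", prune upward until reaching a node still needed by another word.
The suffix "btblh" (5 nodes) is used only by "joqupbtblh"; the node for "joqup" still has the child "a", so pruning stops there.
Nodes removed: 5

5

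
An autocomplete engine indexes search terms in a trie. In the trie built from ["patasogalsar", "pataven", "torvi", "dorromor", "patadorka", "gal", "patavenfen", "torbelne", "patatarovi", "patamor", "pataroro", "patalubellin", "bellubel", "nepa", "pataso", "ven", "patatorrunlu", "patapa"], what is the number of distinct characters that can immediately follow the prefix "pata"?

8

Follow the path "pata" to its node, then look at its outgoing edges.
Characters that immediately follow "pata" among the stored strings: {d, l, m, p, r, s, t, v}.
That node has 8 child edges.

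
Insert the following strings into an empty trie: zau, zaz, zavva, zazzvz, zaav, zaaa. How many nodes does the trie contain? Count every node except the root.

13

Insert word by word; a character creates a node only if that edge doesn't already exist:
  "zau" → 3 new (z, a, u)
  "zaz" → prefix "za" already present; 1 new (z)
  "zavva" → prefix "za" already present; 3 new (v, v, a)
  "zazzvz" → prefix "zaz" already present; 3 new (z, v, z)
  "zaav" → prefix "za" already present; 2 new (a, v)
  "zaaa" → prefix "zaa" already present; 1 new (a)
Total nodes = 3 + 1 + 3 + 3 + 2 + 1 = 13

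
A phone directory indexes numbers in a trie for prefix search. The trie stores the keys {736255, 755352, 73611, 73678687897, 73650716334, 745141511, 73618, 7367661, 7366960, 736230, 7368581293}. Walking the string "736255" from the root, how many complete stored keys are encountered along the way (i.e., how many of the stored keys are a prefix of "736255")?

Check each prefix of "736255" against the stored set — each match is an end-marker on the path.
Prefixes of the query that are stored words: "736255"
Count: 1

1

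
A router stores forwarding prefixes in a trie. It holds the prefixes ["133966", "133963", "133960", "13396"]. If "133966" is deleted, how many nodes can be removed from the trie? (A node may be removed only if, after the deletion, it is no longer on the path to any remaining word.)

A node on "133966"'s path can go only if nothing else ends at it or branches off below it.
The suffix "6" (1 node) is used only by "133966"; the node for "13396" still has the child "3", so pruning stops there.
Nodes removed: 1

1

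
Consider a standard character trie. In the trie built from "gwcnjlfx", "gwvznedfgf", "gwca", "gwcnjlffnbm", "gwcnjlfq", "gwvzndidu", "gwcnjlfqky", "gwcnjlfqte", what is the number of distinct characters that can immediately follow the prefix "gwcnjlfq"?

The children of the "gwcnjlfq" node are the distinct next characters among strings starting with "gwcnjlfq".
Distinct next characters after "gwcnjlfq": k, t.
That node has 2 child edges.

2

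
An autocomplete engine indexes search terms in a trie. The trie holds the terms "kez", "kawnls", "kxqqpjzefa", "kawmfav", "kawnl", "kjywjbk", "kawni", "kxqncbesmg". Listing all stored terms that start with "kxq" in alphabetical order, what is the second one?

Filter for "kxq…" and sort: "kxqncbesmg", "kxqqpjzefa"
The 2nd is kxqqpjzefa.

kxqqpjzefa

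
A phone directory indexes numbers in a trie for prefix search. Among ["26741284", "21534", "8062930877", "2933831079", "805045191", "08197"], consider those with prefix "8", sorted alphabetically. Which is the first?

805045191

DFS of the "8" subtree visits, in order: "805045191", "8062930877"
The 1st is 805045191.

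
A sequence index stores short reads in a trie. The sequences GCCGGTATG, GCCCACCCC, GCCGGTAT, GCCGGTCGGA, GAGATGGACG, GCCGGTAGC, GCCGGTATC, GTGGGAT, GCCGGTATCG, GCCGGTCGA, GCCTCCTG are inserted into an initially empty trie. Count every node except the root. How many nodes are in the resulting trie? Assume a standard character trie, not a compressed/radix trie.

Insert word by word; a character creates a node only if that edge doesn't already exist:
  "GCCGGTATG" → 9 new (G, C, C, G, G, T, A, T, G)
  "GCCCACCCC" → prefix "GCC" already present; 6 new (C, A, C, C, C, C)
  "GCCGGTAT" → prefix "GCCGGTAT" already present; 0 new (none)
  "GCCGGTCGGA" → prefix "GCCGGT" already present; 4 new (C, G, G, A)
  "GAGATGGACG" → prefix "G" already present; 9 new (A, G, A, T, G, G, A, C, G)
  "GCCGGTAGC" → prefix "GCCGGTA" already present; 2 new (G, C)
  "GCCGGTATC" → prefix "GCCGGTAT" already present; 1 new (C)
  "GTGGGAT" → prefix "G" already present; 6 new (T, G, G, G, A, T)
  "GCCGGTATCG" → prefix "GCCGGTATC" already present; 1 new (G)
  "GCCGGTCGA" → prefix "GCCGGTCG" already present; 1 new (A)
  "GCCTCCTG" → prefix "GCC" already present; 5 new (T, C, C, T, G)
Total nodes = 9 + 6 + 0 + 4 + 9 + 2 + 1 + 6 + 1 + 1 + 5 = 44

44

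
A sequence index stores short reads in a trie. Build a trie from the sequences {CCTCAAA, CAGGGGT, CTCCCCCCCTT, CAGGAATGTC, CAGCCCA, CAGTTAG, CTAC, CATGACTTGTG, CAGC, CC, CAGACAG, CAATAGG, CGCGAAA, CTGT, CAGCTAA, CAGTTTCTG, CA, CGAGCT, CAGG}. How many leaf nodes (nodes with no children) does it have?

15

A leaf is a node with no children — equivalently, the end of a word that is not a proper prefix of any other stored word.
Those words: "CAATAGG", "CAGACAG", "CAGCCCA", "CAGCTAA", "CAGGAATGTC", "CAGGGGT", "CAGTTAG", "CAGTTTCTG", "CATGACTTGTG", "CCTCAAA", "CGAGCT", "CGCGAAA", "CTAC", "CTCCCCCCCTT", "CTGT"
Leaf count: 15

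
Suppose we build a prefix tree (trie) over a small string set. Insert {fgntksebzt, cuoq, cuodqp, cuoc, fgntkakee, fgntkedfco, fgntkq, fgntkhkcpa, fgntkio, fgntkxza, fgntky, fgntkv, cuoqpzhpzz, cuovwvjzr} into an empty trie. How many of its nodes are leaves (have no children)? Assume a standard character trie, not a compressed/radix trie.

13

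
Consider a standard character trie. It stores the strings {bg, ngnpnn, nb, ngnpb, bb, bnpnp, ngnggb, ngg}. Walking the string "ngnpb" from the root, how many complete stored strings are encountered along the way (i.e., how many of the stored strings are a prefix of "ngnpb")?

1

Traverse "ngnpb" character by character; count nodes along the way that are marked as word ends.
Prefixes of the query that are stored words: "ngnpb"
Count: 1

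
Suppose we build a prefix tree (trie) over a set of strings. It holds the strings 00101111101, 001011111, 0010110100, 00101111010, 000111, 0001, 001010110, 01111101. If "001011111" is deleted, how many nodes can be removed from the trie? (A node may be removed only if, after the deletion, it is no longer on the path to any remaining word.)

After clearing the end-marker at "001011111", prune upward until reaching a node still needed by another word.
Every node on "001011111" is still needed (e.g. by "00101111101"), so nothing is freed.
Nodes removed: 0

0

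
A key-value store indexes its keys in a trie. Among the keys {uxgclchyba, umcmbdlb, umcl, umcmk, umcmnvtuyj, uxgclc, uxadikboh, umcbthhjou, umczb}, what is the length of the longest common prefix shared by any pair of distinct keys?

Look for the deepest trie node that still has at least two words in its subtree.
e.g. "uxgclc" and "uxgclchyba" share the prefix "uxgclc" of length 6; no pair shares a longer one.
Longest shared-prefix length: 6

6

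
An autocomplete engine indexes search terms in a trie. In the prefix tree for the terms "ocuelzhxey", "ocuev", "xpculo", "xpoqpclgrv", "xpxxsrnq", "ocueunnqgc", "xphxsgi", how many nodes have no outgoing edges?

A leaf is a node with no children — equivalently, the end of a word that is not a proper prefix of any other stored word.
Those words: "ocuelzhxey", "ocueunnqgc", "ocuev", "xpculo", "xphxsgi", "xpoqpclgrv", "xpxxsrnq"
Leaf count: 7

7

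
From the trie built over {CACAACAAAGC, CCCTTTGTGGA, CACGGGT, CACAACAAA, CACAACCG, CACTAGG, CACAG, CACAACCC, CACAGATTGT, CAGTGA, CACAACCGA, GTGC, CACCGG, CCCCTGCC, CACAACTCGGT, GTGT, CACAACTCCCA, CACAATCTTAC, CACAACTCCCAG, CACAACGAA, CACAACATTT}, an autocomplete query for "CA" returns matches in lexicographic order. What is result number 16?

Filter for "CA…" and sort: "CACAACAAA", "CACAACAAAGC", "CACAACATTT", "CACAACCC", "CACAACCG", "CACAACCGA", "CACAACGAA", "CACAACTCCCA", "CACAACTCCCAG", "CACAACTCGGT", "CACAATCTTAC", "CACAG", "CACAGATTGT", "CACCGG", "CACGGGT", "CACTAGG", "CAGTGA"
The 16th is CACTAGG.

CACTAGG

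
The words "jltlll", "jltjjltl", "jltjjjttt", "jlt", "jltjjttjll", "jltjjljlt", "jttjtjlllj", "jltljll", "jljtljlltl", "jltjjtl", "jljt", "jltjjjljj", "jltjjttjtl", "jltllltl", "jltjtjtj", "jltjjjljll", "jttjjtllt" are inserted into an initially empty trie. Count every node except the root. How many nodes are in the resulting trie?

62

Insert word by word; a character creates a node only if that edge doesn't already exist:
  "jltlll" → 6 new (j, l, t, l, l, l)
  "jltjjltl" → prefix "jlt" already present; 5 new (j, j, l, t, l)
  "jltjjjttt" → prefix "jltjj" already present; 4 new (j, t, t, t)
  "jlt" → prefix "jlt" already present; 0 new (none)
  "jltjjttjll" → prefix "jltjj" already present; 5 new (t, t, j, l, l)
  "jltjjljlt" → prefix "jltjjl" already present; 3 new (j, l, t)
  "jttjtjlllj" → prefix "j" already present; 9 new (t, t, j, t, j, l, l, l, j)
  "jltljll" → prefix "jltl" already present; 3 new (j, l, l)
  "jljtljlltl" → prefix "jl" already present; 8 new (j, t, l, j, l, l, t, l)
  "jltjjtl" → prefix "jltjjt" already present; 1 new (l)
  "jljt" → prefix "jljt" already present; 0 new (none)
  "jltjjjljj" → prefix "jltjjj" already present; 3 new (l, j, j)
  "jltjjttjtl" → prefix "jltjjttj" already present; 2 new (t, l)
  "jltllltl" → prefix "jltlll" already present; 2 new (t, l)
  "jltjtjtj" → prefix "jltj" already present; 4 new (t, j, t, j)
  "jltjjjljll" → prefix "jltjjjlj" already present; 2 new (l, l)
  "jttjjtllt" → prefix "jttj" already present; 5 new (j, t, l, l, t)
Total nodes = 6 + 5 + 4 + 0 + 5 + 3 + 9 + 3 + 8 + 1 + 0 + 3 + 2 + 2 + 4 + 2 + 5 = 62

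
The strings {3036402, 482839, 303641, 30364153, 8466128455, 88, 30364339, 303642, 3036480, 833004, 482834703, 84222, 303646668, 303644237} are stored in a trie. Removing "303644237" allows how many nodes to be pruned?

After clearing the end-marker at "303644237", prune upward until reaching a node still needed by another word.
The suffix "4237" (4 nodes) is used only by "303644237"; the node for "30364" still has the child "0", so pruning stops there.
Nodes removed: 4

4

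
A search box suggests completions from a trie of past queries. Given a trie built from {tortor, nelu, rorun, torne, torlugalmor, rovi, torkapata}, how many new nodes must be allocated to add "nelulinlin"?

The longest prefix of "nelulinlin" already in the trie is "nelu" (length 4).
So 10 − 4 = 6 new nodes.

6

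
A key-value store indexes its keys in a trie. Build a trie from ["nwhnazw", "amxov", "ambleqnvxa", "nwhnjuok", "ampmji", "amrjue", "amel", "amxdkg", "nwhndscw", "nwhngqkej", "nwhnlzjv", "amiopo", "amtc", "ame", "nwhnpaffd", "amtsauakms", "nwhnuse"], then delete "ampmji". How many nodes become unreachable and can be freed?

4

A node on "ampmji"'s path can go only if nothing else ends at it or branches off below it.
The suffix "pmji" (4 nodes) is used only by "ampmji"; the node for "am" still has the child "x", so pruning stops there.
Nodes removed: 4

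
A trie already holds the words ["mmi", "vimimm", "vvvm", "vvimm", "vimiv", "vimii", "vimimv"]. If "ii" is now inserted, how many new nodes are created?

2

Nothing in the trie begins with "i"; the whole of "ii" is new.
2 − 0 = 2 new nodes.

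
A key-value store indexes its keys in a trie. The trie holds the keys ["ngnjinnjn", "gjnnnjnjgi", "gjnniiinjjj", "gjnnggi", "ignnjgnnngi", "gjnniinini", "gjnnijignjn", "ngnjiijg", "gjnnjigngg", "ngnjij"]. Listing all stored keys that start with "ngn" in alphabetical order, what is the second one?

ngnjij

Words with prefix "ngn", in lexicographic order: "ngnjiijg", "ngnjij", "ngnjinnjn"
The 2nd is ngnjij.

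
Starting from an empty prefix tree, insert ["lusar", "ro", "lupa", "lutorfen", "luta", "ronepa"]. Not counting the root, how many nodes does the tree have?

Insert word by word; a character creates a node only if that edge doesn't already exist:
  "lusar" → 5 new (l, u, s, a, r)
  "ro" → 2 new (r, o)
  "lupa" → prefix "lu" already present; 2 new (p, a)
  "lutorfen" → prefix "lu" already present; 6 new (t, o, r, f, e, n)
  "luta" → prefix "lut" already present; 1 new (a)
  "ronepa" → prefix "ro" already present; 4 new (n, e, p, a)
Total nodes = 5 + 2 + 2 + 6 + 1 + 4 = 20

20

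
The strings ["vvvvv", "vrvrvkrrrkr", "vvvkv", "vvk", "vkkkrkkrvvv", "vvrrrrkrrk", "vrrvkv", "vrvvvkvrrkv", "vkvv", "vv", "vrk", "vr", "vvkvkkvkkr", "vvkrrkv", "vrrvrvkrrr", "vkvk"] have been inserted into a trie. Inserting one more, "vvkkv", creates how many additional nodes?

2

"vvk" is already a path in the trie; the remaining "kv" must be added.
So 5 − 3 = 2 new nodes.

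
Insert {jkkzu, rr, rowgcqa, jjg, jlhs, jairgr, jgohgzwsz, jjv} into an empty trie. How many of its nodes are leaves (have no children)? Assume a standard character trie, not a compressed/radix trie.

Leaves are exactly the stored words that no other stored word extends.
Those words: "jairgr", "jgohgzwsz", "jjg", "jjv", "jkkzu", "jlhs", "rowgcqa", "rr"
Leaf count: 8

8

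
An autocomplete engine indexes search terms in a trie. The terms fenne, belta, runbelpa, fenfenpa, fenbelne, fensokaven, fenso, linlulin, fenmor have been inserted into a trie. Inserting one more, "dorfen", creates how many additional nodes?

6

Nothing in the trie begins with "d"; the whole of "dorfen" is new.
6 − 0 = 6 new nodes.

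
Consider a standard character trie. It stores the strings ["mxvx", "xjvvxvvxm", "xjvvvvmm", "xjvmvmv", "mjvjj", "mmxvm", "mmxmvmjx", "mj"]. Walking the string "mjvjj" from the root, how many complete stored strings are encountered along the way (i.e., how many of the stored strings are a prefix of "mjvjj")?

2

Check each prefix of "mjvjj" against the stored set — each match is an end-marker on the path.
Prefixes of the query that are stored words: "mj", "mjvjj"
Count: 2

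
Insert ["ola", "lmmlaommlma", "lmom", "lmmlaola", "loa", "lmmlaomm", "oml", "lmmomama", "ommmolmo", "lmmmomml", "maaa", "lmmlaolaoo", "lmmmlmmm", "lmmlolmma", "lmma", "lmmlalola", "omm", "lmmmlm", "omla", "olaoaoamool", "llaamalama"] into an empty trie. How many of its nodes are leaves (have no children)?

15

Leaves are exactly the stored words that no other stored word extends.
Those words: "llaamalama", "lmma", "lmmlalola", "lmmlaolaoo", "lmmlaommlma", "lmmlolmma", "lmmmlmmm", "lmmmomml", "lmmomama", "lmom", "loa", "maaa", "olaoaoamool", "omla", "ommmolmo"
Leaf count: 15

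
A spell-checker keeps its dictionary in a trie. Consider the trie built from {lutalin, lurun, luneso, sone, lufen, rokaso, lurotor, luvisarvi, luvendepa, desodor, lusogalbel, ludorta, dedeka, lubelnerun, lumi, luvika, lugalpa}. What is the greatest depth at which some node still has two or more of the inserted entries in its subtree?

4

Look for the deepest trie node that still has at least two words in its subtree.
"luvika" and "luvisarvi" agree on "luvi" (4 characters) before diverging; nothing deeper is shared.
Longest shared-prefix length: 4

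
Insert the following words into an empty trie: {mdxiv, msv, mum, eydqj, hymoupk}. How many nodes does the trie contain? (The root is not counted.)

21

For each word, the new-node count is its length minus the longest prefix already in the trie:
  "mdxiv" → 5 new (m, d, x, i, v)
  "msv" → prefix "m" already present; 2 new (s, v)
  "mum" → prefix "m" already present; 2 new (u, m)
  "eydqj" → 5 new (e, y, d, q, j)
  "hymoupk" → 7 new (h, y, m, o, u, p, k)
Total nodes = 5 + 2 + 2 + 5 + 7 = 21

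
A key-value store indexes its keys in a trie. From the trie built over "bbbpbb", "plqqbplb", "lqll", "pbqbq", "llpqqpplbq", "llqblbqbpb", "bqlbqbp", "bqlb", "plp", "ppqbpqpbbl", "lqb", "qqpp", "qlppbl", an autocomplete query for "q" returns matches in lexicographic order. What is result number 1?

Words with prefix "q", in lexicographic order: "qlppbl", "qqpp"
The 1st is qlppbl.

qlppbl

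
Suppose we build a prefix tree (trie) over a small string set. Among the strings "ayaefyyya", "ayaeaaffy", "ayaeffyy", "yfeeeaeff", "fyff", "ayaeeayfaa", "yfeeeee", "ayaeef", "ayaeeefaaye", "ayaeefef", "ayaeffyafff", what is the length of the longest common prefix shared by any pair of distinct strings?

7

Look for the deepest trie node that still has at least two words in its subtree.
"ayaeffyafff" and "ayaeffyy" agree on "ayaeffy" (7 characters) before diverging; nothing deeper is shared.
Longest shared-prefix length: 7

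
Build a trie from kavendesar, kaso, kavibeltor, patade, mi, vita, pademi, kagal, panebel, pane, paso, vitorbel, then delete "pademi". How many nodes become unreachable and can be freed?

4

A node on "pademi"'s path can go only if nothing else ends at it or branches off below it.
The suffix "demi" (4 nodes) is used only by "pademi"; the node for "pa" still has the child "t", so pruning stops there.
Nodes removed: 4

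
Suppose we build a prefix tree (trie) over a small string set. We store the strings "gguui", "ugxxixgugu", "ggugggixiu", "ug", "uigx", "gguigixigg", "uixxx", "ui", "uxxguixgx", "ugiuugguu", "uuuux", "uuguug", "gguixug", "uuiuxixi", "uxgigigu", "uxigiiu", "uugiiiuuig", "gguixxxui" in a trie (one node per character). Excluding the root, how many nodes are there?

Insert word by word; a character creates a node only if that edge doesn't already exist:
  "gguui" → 5 new (g, g, u, u, i)
  "ugxxixgugu" → 10 new (u, g, x, x, i, x, g, u, g, u)
  "ggugggixiu" → prefix "ggu" already present; 7 new (g, g, g, i, x, i, u)
  "ug" → prefix "ug" already present; 0 new (none)
  "uigx" → prefix "u" already present; 3 new (i, g, x)
  "gguigixigg" → prefix "ggu" already present; 7 new (i, g, i, x, i, g, g)
  "uixxx" → prefix "ui" already present; 3 new (x, x, x)
  "ui" → prefix "ui" already present; 0 new (none)
  "uxxguixgx" → prefix "u" already present; 8 new (x, x, g, u, i, x, g, x)
  "ugiuugguu" → prefix "ug" already present; 7 new (i, u, u, g, g, u, u)
  "uuuux" → prefix "u" already present; 4 new (u, u, u, x)
  "uuguug" → prefix "uu" already present; 4 new (g, u, u, g)
  "gguixug" → prefix "ggui" already present; 3 new (x, u, g)
  "uuiuxixi" → prefix "uu" already present; 6 new (i, u, x, i, x, i)
  "uxgigigu" → prefix "ux" already present; 6 new (g, i, g, i, g, u)
  "uxigiiu" → prefix "ux" already present; 5 new (i, g, i, i, u)
  "uugiiiuuig" → prefix "uug" already present; 7 new (i, i, i, u, u, i, g)
  "gguixxxui" → prefix "gguix" already present; 4 new (x, x, u, i)
Total nodes = 5 + 10 + 7 + 0 + 3 + 7 + 3 + 0 + 8 + 7 + 4 + 4 + 3 + 6 + 6 + 5 + 7 + 4 = 89

89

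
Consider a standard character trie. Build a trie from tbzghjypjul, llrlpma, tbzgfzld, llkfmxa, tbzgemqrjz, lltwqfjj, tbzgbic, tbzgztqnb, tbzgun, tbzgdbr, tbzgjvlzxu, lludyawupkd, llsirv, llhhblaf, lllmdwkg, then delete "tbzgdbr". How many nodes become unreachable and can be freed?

3

Walk "tbzgdbr" from the leaf back toward the root, removing each node that no remaining word uses.
The suffix "dbr" (3 nodes) is used only by "tbzgdbr"; the node for "tbzg" still has the child "h", so pruning stops there.
Nodes removed: 3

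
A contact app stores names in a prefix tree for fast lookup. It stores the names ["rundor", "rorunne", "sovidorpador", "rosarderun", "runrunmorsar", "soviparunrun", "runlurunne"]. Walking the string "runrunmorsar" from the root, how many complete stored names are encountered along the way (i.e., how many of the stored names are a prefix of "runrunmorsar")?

Check each prefix of "runrunmorsar" against the stored set — each match is an end-marker on the path.
Prefixes of the query that are stored words: "runrunmorsar"
Count: 1

1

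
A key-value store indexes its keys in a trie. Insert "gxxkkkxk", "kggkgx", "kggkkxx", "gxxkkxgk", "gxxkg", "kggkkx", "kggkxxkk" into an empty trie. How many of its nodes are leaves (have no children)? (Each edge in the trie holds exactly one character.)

6

A leaf is a node with no children — equivalently, the end of a word that is not a proper prefix of any other stored word.
Those words: "gxxkg", "gxxkkkxk", "gxxkkxgk", "kggkgx", "kggkkxx", "kggkxxkk"
Leaf count: 6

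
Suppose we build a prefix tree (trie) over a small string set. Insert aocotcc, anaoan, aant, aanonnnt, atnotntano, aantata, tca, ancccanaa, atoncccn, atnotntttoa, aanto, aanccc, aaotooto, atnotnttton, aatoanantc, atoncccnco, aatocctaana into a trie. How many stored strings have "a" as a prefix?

Filter for entries beginning with "a":
Words under "a": aanccc, aanonnnt, aant, aantata, aanto, aaotooto, aatoanantc, aatocctaana, anaoan, ancccanaa, aocotcc, atnotntano, atnotntttoa, atnotnttton, atoncccn, atoncccnco
Count: 16

16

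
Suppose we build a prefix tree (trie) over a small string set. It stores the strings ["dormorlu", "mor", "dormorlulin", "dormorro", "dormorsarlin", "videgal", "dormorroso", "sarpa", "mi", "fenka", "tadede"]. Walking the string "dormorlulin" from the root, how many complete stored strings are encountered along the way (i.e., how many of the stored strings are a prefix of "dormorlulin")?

Traverse "dormorlulin" character by character; count nodes along the way that are marked as word ends.
Prefixes of the query that are stored words: "dormorlu", "dormorlulin"
Count: 2

2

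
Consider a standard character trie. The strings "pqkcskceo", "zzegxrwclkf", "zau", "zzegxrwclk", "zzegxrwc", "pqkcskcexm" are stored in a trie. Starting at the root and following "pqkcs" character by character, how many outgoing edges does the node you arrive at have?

1

The children of the "pqkcs" node are the distinct next characters among strings starting with "pqkcs".
Distinct next characters after "pqkcs": k.
That node has 1 child edge.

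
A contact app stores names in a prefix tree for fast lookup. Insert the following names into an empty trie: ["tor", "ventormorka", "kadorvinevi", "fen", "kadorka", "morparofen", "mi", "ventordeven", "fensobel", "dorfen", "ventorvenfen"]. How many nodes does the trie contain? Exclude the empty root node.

Insert word by word; a character creates a node only if that edge doesn't already exist:
  "tor" → 3 new (t, o, r)
  "ventormorka" → 11 new (v, e, n, t, o, r, m, o, r, k, a)
  "kadorvinevi" → 11 new (k, a, d, o, r, v, i, n, e, v, i)
  "fen" → 3 new (f, e, n)
  "kadorka" → prefix "kador" already present; 2 new (k, a)
  "morparofen" → 10 new (m, o, r, p, a, r, o, f, e, n)
  "mi" → prefix "m" already present; 1 new (i)
  "ventordeven" → prefix "ventor" already present; 5 new (d, e, v, e, n)
  "fensobel" → prefix "fen" already present; 5 new (s, o, b, e, l)
  "dorfen" → 6 new (d, o, r, f, e, n)
  "ventorvenfen" → prefix "ventor" already present; 6 new (v, e, n, f, e, n)
Total nodes = 3 + 11 + 11 + 3 + 2 + 10 + 1 + 5 + 5 + 6 + 6 = 63

63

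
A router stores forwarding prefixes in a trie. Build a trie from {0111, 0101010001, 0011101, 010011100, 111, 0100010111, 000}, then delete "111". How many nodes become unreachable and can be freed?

Walk "111" from the leaf back toward the root, removing each node that no remaining word uses.
No other word shares any prefix with "111", so all 3 of its nodes go.
Nodes removed: 3

3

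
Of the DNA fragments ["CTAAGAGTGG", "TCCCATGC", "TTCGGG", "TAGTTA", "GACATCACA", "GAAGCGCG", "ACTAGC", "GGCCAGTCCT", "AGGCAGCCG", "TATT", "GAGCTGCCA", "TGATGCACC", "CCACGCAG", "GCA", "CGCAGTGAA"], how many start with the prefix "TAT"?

1

Traverse to the node for "TAT", then collect every word in that subtree.
Words under "TAT": TATT
Count: 1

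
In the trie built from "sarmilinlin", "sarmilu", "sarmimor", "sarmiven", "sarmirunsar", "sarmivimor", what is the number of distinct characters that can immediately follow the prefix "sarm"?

1

Walk "sarm" from the root, arriving at one node.
Characters that immediately follow "sarm" among the stored strings: {i}.
That node has 1 child edge.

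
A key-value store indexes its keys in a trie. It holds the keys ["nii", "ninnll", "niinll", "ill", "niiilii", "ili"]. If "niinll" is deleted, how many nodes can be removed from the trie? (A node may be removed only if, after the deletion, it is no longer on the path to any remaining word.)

Walk "niinll" from the leaf back toward the root, removing each node that no remaining word uses.
The suffix "nll" (3 nodes) is used only by "niinll"; the node for "nii" still has the child "i", so pruning stops there.
Nodes removed: 3

3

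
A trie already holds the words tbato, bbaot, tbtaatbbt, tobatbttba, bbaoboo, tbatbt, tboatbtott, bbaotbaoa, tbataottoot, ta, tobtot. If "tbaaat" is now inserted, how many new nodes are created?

3

Walking "tbaaat" from the root, the first 3 characters ("tba") follow existing edges; "a" is the first miss.
So 6 − 3 = 3 new nodes.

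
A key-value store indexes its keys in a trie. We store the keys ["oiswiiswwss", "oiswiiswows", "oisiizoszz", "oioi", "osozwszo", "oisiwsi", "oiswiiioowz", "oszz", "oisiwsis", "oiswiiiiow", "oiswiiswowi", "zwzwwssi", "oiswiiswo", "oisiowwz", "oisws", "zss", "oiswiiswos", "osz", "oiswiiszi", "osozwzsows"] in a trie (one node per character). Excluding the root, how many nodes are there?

68

Trace insertions, counting only characters that open a new branch:
  "oiswiiswwss" → 11 new (o, i, s, w, i, i, s, w, w, s, s)
  "oiswiiswows" → prefix "oiswiisw" already present; 3 new (o, w, s)
  "oisiizoszz" → prefix "ois" already present; 7 new (i, i, z, o, s, z, z)
  "oioi" → prefix "oi" already present; 2 new (o, i)
  "osozwszo" → prefix "o" already present; 7 new (s, o, z, w, s, z, o)
  "oisiwsi" → prefix "oisi" already present; 3 new (w, s, i)
  "oiswiiioowz" → prefix "oiswii" already present; 5 new (i, o, o, w, z)
  "oszz" → prefix "os" already present; 2 new (z, z)
  "oisiwsis" → prefix "oisiwsi" already present; 1 new (s)
  "oiswiiiiow" → prefix "oiswiii" already present; 3 new (i, o, w)
  "oiswiiswowi" → prefix "oiswiiswow" already present; 1 new (i)
  "zwzwwssi" → 8 new (z, w, z, w, w, s, s, i)
  "oiswiiswo" → prefix "oiswiiswo" already present; 0 new (none)
  "oisiowwz" → prefix "oisi" already present; 4 new (o, w, w, z)
  "oisws" → prefix "oisw" already present; 1 new (s)
  "zss" → prefix "z" already present; 2 new (s, s)
  "oiswiiswos" → prefix "oiswiiswo" already present; 1 new (s)
  "osz" → prefix "osz" already present; 0 new (none)
  "oiswiiszi" → prefix "oiswiis" already present; 2 new (z, i)
  "osozwzsows" → prefix "osozw" already present; 5 new (z, s, o, w, s)
Total nodes = 11 + 3 + 7 + 2 + 7 + 3 + 5 + 2 + 1 + 3 + 1 + 8 + 0 + 4 + 1 + 2 + 1 + 0 + 2 + 5 = 68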